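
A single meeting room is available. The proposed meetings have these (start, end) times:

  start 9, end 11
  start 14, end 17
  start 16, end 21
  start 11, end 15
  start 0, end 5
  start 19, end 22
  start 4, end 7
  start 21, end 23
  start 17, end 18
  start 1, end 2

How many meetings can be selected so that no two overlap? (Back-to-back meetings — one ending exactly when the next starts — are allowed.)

6

Greedy by earliest finish: after sorting by end time, pick each interval compatible with the last pick.
By end time: (1,2), (0,5), (4,7), (9,11), (11,15), (14,17), (17,18), (16,21), (19,22), (21,23).
Pick (1,2); next start ≥ 2 → (4,7); next start ≥ 7 → (9,11); next start ≥ 11 → (11,15); next start ≥ 15 → (17,18); next start ≥ 18 → (19,22).
Selected 6 meetings.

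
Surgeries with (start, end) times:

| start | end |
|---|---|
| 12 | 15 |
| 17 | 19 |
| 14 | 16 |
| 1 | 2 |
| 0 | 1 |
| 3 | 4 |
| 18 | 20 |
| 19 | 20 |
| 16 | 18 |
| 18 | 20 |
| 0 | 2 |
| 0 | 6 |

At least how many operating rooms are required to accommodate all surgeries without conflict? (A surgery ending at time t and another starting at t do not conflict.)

3

starts: [0, 0, 0, 1, 3, 12, 14, 16, 17, 18, 18, 19]
ends:   [1, 2, 2, 4, 6, 15, 16, 18, 19, 20, 20, 20]
s0→1 s0→2 s0→3  — peak 3.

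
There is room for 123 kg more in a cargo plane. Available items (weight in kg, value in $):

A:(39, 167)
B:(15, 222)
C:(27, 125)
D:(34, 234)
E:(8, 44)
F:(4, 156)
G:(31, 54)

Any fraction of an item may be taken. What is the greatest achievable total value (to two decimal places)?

930.87

Greedy by value/weight ratio, highest first.
Order: F (156/4=39.00) > B (222/15=14.80) > D (234/34=6.88) > E (44/8=5.50) > C (125/27=4.63) > A (167/39=4.28) > G (54/31=1.74)
Fill: take F (4 @ 156) → take B (15 @ 222) → take D (34 @ 234) → take E (8 @ 44) → take C (27 @ 125) → take 35/39 of A → 149.87; 123/123 used.
Total value = 930.87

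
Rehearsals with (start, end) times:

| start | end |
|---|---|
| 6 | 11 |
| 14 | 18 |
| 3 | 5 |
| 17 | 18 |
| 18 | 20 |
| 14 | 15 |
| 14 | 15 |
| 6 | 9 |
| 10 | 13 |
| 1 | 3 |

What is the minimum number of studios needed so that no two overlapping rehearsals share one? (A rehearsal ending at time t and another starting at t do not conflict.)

The answer is the maximum number of intervals overlapping at any instant.
Events (time:±→running): 1:+→1 3:-→0 3:+→1 5:-→0 6:+→1 6:+→2 9:-→1 10:+→2 11:-→1 13:-→0 14:+→1 14:+→2 14:+→3 … peak 3.

3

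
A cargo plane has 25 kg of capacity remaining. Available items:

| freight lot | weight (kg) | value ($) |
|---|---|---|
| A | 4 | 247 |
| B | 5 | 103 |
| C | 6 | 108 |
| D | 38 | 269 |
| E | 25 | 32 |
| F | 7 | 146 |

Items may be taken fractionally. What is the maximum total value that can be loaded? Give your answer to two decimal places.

Greedy by value/weight ratio, highest first.
Ratios (sorted): A 61.75, F 20.86, B 20.60, C 18.00, D 7.08, E 1.28
take A (4 @ 247); take F (7 @ 146); take B (5 @ 103); take C (6 @ 108); take 3/38 of D → 21.24. Capacity used 25/25.
Total value = 625.24

625.24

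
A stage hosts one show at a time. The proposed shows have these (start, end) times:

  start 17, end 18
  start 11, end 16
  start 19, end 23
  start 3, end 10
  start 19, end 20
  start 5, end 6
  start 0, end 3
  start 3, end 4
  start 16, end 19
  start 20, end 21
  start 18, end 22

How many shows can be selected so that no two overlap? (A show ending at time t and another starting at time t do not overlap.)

Sorted by end: (0,3)  (3,4)  (5,6)  (3,10)  (11,16)  (17,18)  (16,19)  (19,20)  (20,21)  (18,22)  (19,23)
take (0,3); take (3,4); take (5,6); take (11,16); take (17,18); skip (16,19); take (19,20); take (20,21); skip (19,23).
Selected 7 shows.

7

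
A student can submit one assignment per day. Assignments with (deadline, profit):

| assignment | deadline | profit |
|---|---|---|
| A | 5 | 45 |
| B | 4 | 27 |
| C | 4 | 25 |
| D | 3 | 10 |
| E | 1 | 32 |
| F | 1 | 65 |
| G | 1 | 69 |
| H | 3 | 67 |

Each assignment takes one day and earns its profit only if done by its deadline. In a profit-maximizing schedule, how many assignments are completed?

Profit order: G=69 H=67 F=65 A=45 E=32 B=27 C=25 D=10
Assign: G→slot 1, H→slot 3, F skipped, A→slot 5, E skipped, B→slot 4, C→slot 2, D skipped.
Slots: [1:G] [2:C] [3:H] [4:B] [5:A]
5 of 8 scheduled.

5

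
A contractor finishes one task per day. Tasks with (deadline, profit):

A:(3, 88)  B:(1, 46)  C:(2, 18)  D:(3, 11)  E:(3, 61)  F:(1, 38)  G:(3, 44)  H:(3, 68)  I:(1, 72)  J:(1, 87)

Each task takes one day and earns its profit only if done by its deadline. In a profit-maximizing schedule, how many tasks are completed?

Take jobs in profit order; each goes to the latest open slot no later than its deadline.
Profit order: A=88 J=87 I=72 H=68 E=61 B=46 G=44 F=38 C=18 D=11
Assign: A→slot 3, J→slot 1, I skipped, H→slot 2, E skipped, B skipped, G skipped, F skipped, C skipped, D skipped.
Slots: [1:J] [2:H] [3:A]
3 of 10 scheduled.

3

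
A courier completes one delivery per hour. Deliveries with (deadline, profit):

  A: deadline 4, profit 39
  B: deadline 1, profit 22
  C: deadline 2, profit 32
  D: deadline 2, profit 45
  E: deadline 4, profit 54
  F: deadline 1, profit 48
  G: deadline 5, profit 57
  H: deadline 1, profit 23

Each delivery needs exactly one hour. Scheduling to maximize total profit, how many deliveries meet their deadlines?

5

Take jobs in profit order; each goes to the latest open slot no later than its deadline.
Profit order: G=57 E=54 F=48 D=45 A=39 C=32 H=23 B=22
Assign: G→slot 5, E→slot 4, F→slot 1, D→slot 2, A→slot 3, C skipped, H skipped, B skipped.
Slots: [1:F] [2:D] [3:A] [4:E] [5:G]
5 of 8 scheduled.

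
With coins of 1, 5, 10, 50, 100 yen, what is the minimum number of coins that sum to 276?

7

Greedy: take as many of the largest coin as possible, then repeat with the remainder.
276 = 2×100 + 1×50 + 2×10 + 1×5 + 1×1
Total coins = 2 + 1 + 2 + 1 + 1 = 7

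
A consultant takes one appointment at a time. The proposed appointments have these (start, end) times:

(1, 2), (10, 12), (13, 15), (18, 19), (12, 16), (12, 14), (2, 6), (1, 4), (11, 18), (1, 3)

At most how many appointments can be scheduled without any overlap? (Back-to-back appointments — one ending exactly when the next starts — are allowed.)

5

Order by finish time; keep every interval that doesn't clash with the previous kept one.
Sorted by end: (1,2)  (1,3)  (1,4)  (2,6)  (10,12)  (12,14)  (13,15)  (12,16)  (11,18)  (18,19)
take (1,2); skip (1,3); take (2,6); take (10,12); take (12,14); skip (12,16); skip (11,18); take (18,19).
Selected 5 appointments.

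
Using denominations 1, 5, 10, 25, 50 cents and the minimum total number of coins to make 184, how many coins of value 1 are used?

184 = 3×50 + 1×25 + 1×5 + 4×1
Count of 1: 4

4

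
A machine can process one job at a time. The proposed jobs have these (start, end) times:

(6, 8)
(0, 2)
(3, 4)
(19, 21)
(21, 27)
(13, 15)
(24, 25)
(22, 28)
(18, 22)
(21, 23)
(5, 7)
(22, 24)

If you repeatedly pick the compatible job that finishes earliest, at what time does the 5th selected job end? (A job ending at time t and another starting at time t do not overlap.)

Sorted by end: (0,2)  (3,4)  (5,7)  (6,8)  (13,15)  (19,21)  (18,22)  (21,23)  (22,24)  (24,25)  (21,27)  (22,28)
take (0,2); take (3,4); take (5,7); take (13,15); take (19,21); skip (18,22); take (21,23); take (24,25); skip (21,27); skip (22,28).
Selected: (0,2) (3,4) (5,7) (13,15) (19,21) (21,23) (24,25)

21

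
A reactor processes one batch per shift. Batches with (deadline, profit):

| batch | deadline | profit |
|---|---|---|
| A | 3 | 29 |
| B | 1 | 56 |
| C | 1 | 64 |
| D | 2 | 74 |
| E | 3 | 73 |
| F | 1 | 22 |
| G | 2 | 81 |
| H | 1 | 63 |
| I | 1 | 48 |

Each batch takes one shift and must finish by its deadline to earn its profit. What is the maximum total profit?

Profit order: G=81 D=74 E=73 C=64 H=63 B=56 I=48 A=29 F=22
Assign: G→slot 2, D→slot 1, E→slot 3, C skipped, H skipped, B skipped, I skipped, A skipped, F skipped.
Slots: [1:D] [2:G] [3:E]
Profit = 74 + 81 + 73 = 228

228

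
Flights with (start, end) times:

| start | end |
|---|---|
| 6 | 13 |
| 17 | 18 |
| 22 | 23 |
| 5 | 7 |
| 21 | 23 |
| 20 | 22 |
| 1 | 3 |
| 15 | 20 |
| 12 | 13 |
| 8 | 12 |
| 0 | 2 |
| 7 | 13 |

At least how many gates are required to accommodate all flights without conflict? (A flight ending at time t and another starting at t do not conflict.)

Count concurrent intervals with a sweep; the peak is the room count.
Events (time:±→running): 0:+→1 1:+→2 2:-→1 3:-→0 5:+→1 6:+→2 7:-→1 7:+→2 8:+→3 … peak 3.

3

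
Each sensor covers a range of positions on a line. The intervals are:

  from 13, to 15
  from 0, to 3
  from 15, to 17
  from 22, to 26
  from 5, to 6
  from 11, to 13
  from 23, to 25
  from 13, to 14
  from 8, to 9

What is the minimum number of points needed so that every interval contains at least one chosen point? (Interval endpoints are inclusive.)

6

Sort by right endpoint; whenever an interval is uncovered, place a point at its right end.
By right end: [0,3]  [5,6]  [8,9]  [11,13]  [13,14]  [13,15]  [15,17]  [23,25]  [22,26]
[0,3] uncovered → point at 3; [5,6] uncovered → point at 6; [8,9] uncovered → point at 9; [11,13] uncovered → point at 13; [15,17] uncovered → point at 17; [23,25] uncovered → point at 25.
Points: 3, 6, 9, 13, 17, 25 (6 total).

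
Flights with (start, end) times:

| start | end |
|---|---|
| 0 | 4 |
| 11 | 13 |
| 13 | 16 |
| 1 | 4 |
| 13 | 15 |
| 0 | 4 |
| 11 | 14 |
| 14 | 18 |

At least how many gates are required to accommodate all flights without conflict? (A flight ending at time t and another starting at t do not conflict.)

3

The answer is the maximum number of intervals overlapping at any instant.
starts: [0, 0, 1, 11, 11, 13, 13, 14]
ends:   [4, 4, 4, 13, 14, 15, 16, 18]
s0→1 s0→2 s1→3  — peak 3.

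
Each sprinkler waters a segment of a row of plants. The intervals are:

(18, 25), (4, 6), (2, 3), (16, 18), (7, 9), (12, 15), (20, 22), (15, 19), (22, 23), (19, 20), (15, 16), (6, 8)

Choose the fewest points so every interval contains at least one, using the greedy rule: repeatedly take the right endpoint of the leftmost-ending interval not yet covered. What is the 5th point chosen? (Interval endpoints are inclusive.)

Sort by right endpoint; whenever an interval is uncovered, place a point at its right end.
By right end: [2,3]  [4,6]  [6,8]  [7,9]  [12,15]  [15,16]  [16,18]  [15,19]  [19,20]  [20,22]  [22,23]  [18,25]
[2,3] uncovered → point at 3; [4,6] uncovered → point at 6; [7,9] uncovered → point at 9; [12,15] uncovered → point at 15; [16,18] uncovered → point at 18; [19,20] uncovered → point at 20; [22,23] uncovered → point at 23.
Points: 3, 6, 9, 15, 18, 20, 23 (7 total).

18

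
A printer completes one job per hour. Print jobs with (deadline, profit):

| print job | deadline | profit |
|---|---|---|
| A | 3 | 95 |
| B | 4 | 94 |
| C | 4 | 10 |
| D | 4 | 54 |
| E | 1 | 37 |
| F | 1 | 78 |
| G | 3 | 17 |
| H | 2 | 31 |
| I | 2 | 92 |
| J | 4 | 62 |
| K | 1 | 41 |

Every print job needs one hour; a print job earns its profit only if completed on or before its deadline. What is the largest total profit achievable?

359

Sort by profit descending; place each in the latest free slot ≤ its deadline.
By profit: A(d3,95), B(d4,94), I(d2,92), F(d1,78), J(d4,62), D(d4,54), K(d1,41), E(d1,37), H(d2,31), G(d3,17), C(d4,10)
A→slot 3; B→slot 4; I→slot 2; F→slot 1; J skipped; D skipped; K skipped; E skipped; H skipped; G skipped; C skipped.
Profit = 78 + 92 + 95 + 94 = 359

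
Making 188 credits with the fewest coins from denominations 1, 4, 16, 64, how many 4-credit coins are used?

3

Greedy: take as many of the largest coin as possible, then repeat with the remainder.
188 = 2×64 + 3×16 + 3×4
Count of 4: 3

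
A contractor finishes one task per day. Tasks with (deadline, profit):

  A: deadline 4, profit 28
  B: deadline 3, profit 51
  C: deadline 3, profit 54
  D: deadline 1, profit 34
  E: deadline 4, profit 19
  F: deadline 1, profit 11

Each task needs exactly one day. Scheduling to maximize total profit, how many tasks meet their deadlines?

Take jobs in profit order; each goes to the latest open slot no later than its deadline.
By profit: C(d3,54), B(d3,51), D(d1,34), A(d4,28), E(d4,19), F(d1,11)
C→slot 3; B→slot 2; D→slot 1; A→slot 4; E skipped; F skipped.
4 of 6 scheduled.

4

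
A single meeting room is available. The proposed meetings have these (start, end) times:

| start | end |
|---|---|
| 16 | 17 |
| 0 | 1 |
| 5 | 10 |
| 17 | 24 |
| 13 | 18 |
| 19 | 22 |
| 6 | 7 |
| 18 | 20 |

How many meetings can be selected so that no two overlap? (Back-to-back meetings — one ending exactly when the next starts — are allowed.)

Order by finish time; keep every interval that doesn't clash with the previous kept one.
By end time: (0,1), (6,7), (5,10), (16,17), (13,18), (18,20), (19,22), (17,24).
Pick (0,1); next start ≥ 1 → (6,7); next start ≥ 7 → (16,17); next start ≥ 17 → (18,20).
Selected 4 meetings.

4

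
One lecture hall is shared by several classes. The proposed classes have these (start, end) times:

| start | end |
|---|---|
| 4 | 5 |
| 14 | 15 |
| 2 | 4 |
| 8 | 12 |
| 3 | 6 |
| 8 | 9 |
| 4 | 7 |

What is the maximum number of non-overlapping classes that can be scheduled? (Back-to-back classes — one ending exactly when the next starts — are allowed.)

Sort by end time and greedily take each interval whose start is ≥ the last chosen end.
By end time: (2,4), (4,5), (3,6), (4,7), (8,9), (8,12), (14,15).
Pick (2,4); next start ≥ 4 → (4,5); next start ≥ 5 → (8,9); next start ≥ 9 → (14,15).
Selected 4 classes.

4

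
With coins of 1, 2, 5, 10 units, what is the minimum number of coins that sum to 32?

4

32 = 3×10 + 1×2
Total coins = 3 + 1 = 4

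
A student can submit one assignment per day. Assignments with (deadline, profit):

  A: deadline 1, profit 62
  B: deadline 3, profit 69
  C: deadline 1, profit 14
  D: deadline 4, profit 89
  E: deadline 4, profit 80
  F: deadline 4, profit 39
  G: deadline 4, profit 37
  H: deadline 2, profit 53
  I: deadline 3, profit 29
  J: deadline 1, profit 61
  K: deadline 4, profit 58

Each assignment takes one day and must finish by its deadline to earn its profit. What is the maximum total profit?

Profit order: D=89 E=80 B=69 A=62 J=61 K=58 H=53 F=39 G=37 I=29 C=14
Assign: D→slot 4, E→slot 3, B→slot 2, A→slot 1, J skipped, K skipped, H skipped, F skipped, G skipped, I skipped, C skipped.
Slots: [1:A] [2:B] [3:E] [4:D]
Profit = 62 + 69 + 80 + 89 = 300

300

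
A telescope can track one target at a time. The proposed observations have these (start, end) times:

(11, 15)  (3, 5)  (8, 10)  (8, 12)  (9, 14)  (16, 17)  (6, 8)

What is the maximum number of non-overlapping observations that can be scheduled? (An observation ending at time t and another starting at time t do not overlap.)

5

Sort by end time and greedily take each interval whose start is ≥ the last chosen end.
By end time: (3,5), (6,8), (8,10), (8,12), (9,14), (11,15), (16,17).
Pick (3,5); next start ≥ 5 → (6,8); next start ≥ 8 → (8,10); next start ≥ 10 → (11,15); next start ≥ 15 → (16,17).
Selected 5 observations.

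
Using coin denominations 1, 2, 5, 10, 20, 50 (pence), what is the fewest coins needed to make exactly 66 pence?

4

66 − 1×50→16 − 1×10→6 − 1×5→1 − 1×1→0
Total coins = 1 + 1 + 1 + 1 = 4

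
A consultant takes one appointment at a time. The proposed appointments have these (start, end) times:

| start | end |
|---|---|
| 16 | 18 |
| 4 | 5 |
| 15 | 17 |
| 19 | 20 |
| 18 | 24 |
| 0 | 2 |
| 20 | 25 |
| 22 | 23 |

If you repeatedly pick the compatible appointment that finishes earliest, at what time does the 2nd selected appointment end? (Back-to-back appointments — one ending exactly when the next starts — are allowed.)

Greedy by earliest finish: after sorting by end time, pick each interval compatible with the last pick.
By end time: (0,2), (4,5), (15,17), (16,18), (19,20), (22,23), (18,24), (20,25).
Pick (0,2); next start ≥ 2 → (4,5); next start ≥ 5 → (15,17); next start ≥ 17 → (19,20); next start ≥ 20 → (22,23).
Selected: (0,2) (4,5) (15,17) (19,20) (22,23)

5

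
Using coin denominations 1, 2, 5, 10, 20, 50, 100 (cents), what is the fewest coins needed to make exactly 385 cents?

Greedy: take as many of the largest coin as possible, then repeat with the remainder.
385 − 3×100→85 − 1×50→35 − 1×20→15 − 1×10→5 − 1×5→0
Total coins = 3 + 1 + 1 + 1 + 1 = 7

7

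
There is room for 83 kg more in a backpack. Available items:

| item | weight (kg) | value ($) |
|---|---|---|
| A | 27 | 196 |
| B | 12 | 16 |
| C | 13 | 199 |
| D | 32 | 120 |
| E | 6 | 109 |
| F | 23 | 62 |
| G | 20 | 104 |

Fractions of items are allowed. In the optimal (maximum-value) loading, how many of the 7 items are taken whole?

Ratios (sorted): E 18.17, C 15.31, A 7.26, G 5.20, D 3.75, F 2.70, B 1.33
take E (6 @ 109); take C (13 @ 199); take A (27 @ 196); take G (20 @ 104); take 17/32 of D → 63.75. Capacity used 83/83.
4 item(s) taken whole; one partial (take 17/32 of D).

4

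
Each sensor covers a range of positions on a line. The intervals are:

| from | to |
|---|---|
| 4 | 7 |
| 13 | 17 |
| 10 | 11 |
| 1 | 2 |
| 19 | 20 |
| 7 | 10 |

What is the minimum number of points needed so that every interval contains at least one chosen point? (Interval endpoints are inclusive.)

By right end: [1,2]  [4,7]  [7,10]  [10,11]  [13,17]  [19,20]
[1,2] uncovered → point at 2; [4,7] uncovered → point at 7; [10,11] uncovered → point at 11; [13,17] uncovered → point at 17; [19,20] uncovered → point at 20.
Points: 2, 7, 11, 17, 20 (5 total).

5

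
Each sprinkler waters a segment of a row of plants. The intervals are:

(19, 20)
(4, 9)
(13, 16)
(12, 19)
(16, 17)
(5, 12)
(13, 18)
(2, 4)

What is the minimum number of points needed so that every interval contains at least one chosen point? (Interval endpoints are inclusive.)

Process intervals by earliest right end; each time one isn't hit yet, stab at its right endpoint.
By right end: [2,4]  [4,9]  [5,12]  [13,16]  [16,17]  [13,18]  [12,19]  [19,20]
[2,4] uncovered → point at 4; [5,12] uncovered → point at 12; [13,16] uncovered → point at 16; [19,20] uncovered → point at 20.
Points: 4, 12, 16, 20 (4 total).

4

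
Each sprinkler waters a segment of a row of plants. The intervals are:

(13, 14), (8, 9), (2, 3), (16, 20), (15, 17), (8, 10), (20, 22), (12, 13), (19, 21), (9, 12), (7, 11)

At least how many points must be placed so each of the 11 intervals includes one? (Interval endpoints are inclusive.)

5

Process intervals by earliest right end; each time one isn't hit yet, stab at its right endpoint.
Sorted: [2,3] [8,9] [8,10] [7,11] [9,12] [12,13] [13,14] [15,17] [16,20] [19,21] [20,22]
{[2,3]} hit by 3; {[8,9],[8,10],[7,11],[9,12]} hit by 9; {[12,13],[13,14]} hit by 13; {[15,17],[16,20]} hit by 17; {[19,21],[20,22]} hit by 21.
Points: 3, 9, 13, 17, 21 (5 total).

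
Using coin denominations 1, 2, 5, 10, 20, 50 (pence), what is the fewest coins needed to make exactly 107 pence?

4

Use the largest denomination that fits, subtract, and repeat.
107 − 2×50→7 − 1×5→2 − 1×2→0
Total coins = 2 + 1 + 1 = 4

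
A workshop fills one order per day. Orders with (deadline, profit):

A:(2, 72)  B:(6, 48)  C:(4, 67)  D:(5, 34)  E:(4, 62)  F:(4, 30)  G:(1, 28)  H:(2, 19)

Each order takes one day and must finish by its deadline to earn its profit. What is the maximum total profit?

313

Sort by profit descending; place each in the latest free slot ≤ its deadline.
By profit: A(d2,72), C(d4,67), E(d4,62), B(d6,48), D(d5,34), F(d4,30), G(d1,28), H(d2,19)
A→slot 2; C→slot 4; E→slot 3; B→slot 6; D→slot 5; F→slot 1; G skipped; H skipped.
Profit = 30 + 72 + 62 + 67 + 34 + 48 = 313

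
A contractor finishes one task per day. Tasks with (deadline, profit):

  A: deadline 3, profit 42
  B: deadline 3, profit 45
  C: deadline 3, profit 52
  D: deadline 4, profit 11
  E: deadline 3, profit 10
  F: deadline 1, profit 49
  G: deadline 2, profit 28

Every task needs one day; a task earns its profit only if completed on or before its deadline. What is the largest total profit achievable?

Sort by profit descending; place each in the latest free slot ≤ its deadline.
By profit: C(d3,52), F(d1,49), B(d3,45), A(d3,42), G(d2,28), D(d4,11), E(d3,10)
C→slot 3; F→slot 1; B→slot 2; A skipped; G skipped; D→slot 4; E skipped.
Profit = 49 + 45 + 52 + 11 = 157

157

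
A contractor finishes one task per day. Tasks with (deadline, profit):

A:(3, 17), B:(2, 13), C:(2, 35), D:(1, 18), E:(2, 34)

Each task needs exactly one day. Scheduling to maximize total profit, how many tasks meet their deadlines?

3

Take jobs in profit order; each goes to the latest open slot no later than its deadline.
By profit: C(d2,35), E(d2,34), D(d1,18), A(d3,17), B(d2,13)
C→slot 2; E→slot 1; D skipped; A→slot 3; B skipped.
3 of 5 scheduled.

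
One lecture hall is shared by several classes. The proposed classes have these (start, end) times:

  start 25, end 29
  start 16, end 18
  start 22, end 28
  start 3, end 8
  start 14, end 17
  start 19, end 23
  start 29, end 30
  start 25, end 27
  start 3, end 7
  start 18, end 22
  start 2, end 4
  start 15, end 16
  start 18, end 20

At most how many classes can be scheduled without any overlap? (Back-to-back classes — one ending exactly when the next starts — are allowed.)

6

Order by finish time; keep every interval that doesn't clash with the previous kept one.
Sorted by end: (2,4)  (3,7)  (3,8)  (15,16)  (14,17)  (16,18)  (18,20)  (18,22)  (19,23)  (25,27)  (22,28)  (25,29)  (29,30)
take (2,4); skip (3,8); take (15,16); skip (14,17); take (16,18); take (18,20); skip (18,22); take (25,27); skip (22,28); skip (25,29); take (29,30).
Selected 6 classes.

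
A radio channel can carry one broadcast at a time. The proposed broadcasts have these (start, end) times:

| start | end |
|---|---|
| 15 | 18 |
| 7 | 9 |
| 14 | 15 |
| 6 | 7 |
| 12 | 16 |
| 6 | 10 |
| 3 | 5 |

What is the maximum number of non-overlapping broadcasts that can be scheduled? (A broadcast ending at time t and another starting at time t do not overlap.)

5

Sort by end time and greedily take each interval whose start is ≥ the last chosen end.
Sorted by end: (3,5)  (6,7)  (7,9)  (6,10)  (14,15)  (12,16)  (15,18)
take (3,5); take (6,7); take (7,9); skip (6,10); take (14,15); take (15,18).
Selected 5 broadcasts.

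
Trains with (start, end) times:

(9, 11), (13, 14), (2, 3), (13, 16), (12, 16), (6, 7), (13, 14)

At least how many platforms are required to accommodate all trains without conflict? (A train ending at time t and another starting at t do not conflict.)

Count concurrent intervals with a sweep; the peak is the room count.
starts: [2, 6, 9, 12, 13, 13, 13]
ends:   [3, 7, 11, 14, 14, 16, 16]
s2→1 e3→0 s6→1 e7→0 s9→1 e11→0 s12→1 s13→2 s13→3 s13→4  — peak 4.

4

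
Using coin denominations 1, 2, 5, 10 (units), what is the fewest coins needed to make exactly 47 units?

6

47 = 4×10 + 1×5 + 1×2
Total coins = 4 + 1 + 1 = 6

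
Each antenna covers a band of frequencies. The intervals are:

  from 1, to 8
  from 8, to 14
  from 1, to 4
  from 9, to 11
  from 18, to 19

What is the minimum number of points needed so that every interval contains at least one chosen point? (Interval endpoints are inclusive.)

Sort by right endpoint; whenever an interval is uncovered, place a point at its right end.
Sorted: [1,4] [1,8] [9,11] [8,14] [18,19]
{[1,4],[1,8]} hit by 4; {[9,11],[8,14]} hit by 11; {[18,19]} hit by 19.
Points: 4, 11, 19 (3 total).

3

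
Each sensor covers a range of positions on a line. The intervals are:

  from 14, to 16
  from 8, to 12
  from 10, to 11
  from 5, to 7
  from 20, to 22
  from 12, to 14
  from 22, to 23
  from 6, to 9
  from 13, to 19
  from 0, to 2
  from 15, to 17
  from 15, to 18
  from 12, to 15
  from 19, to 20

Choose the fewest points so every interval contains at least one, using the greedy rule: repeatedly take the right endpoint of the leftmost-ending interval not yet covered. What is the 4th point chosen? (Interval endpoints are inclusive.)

14

Sort by right endpoint; whenever an interval is uncovered, place a point at its right end.
By right end: [0,2]  [5,7]  [6,9]  [10,11]  [8,12]  [12,14]  [12,15]  [14,16]  [15,17]  [15,18]  [13,19]  [19,20]  [20,22]  [22,23]
[0,2] uncovered → point at 2; [5,7] uncovered → point at 7; [10,11] uncovered → point at 11; [12,14] uncovered → point at 14; [15,17] uncovered → point at 17; [19,20] uncovered → point at 20; [22,23] uncovered → point at 23.
Points: 2, 7, 11, 14, 17, 20, 23 (7 total).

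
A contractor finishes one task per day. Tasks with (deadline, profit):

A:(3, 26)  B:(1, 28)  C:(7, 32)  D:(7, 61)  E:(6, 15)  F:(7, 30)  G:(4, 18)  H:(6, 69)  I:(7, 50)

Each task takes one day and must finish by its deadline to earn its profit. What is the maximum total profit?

296

Profit order: H=69 D=61 I=50 C=32 F=30 B=28 A=26 G=18 E=15
Assign: H→slot 6, D→slot 7, I→slot 5, C→slot 4, F→slot 3, B→slot 1, A→slot 2, G skipped, E skipped.
Slots: [1:B] [2:A] [3:F] [4:C] [5:I] [6:H] [7:D]
Profit = 28 + 26 + 30 + 32 + 50 + 69 + 61 = 296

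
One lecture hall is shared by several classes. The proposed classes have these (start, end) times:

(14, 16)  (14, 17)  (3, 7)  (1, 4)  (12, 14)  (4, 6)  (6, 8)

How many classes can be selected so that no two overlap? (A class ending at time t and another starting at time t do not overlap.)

Sorted by end: (1,4)  (4,6)  (3,7)  (6,8)  (12,14)  (14,16)  (14,17)
take (1,4); take (4,6); take (6,8); take (12,14); take (14,16); skip (14,17).
Selected 5 classes.

5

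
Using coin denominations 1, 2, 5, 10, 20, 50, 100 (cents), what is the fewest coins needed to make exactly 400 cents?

400 = 4×100
Total coins = 4 = 4

4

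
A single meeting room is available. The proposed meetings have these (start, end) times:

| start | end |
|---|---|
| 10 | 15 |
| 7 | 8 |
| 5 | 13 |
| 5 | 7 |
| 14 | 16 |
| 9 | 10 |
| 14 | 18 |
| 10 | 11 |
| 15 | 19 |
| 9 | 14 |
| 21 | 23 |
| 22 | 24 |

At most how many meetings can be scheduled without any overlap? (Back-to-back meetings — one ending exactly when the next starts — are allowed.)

6

Greedy by earliest finish: after sorting by end time, pick each interval compatible with the last pick.
By end time: (5,7), (7,8), (9,10), (10,11), (5,13), (9,14), (10,15), (14,16), (14,18), (15,19), (21,23), (22,24).
Pick (5,7); next start ≥ 7 → (7,8); next start ≥ 8 → (9,10); next start ≥ 10 → (10,11); next start ≥ 11 → (14,16); next start ≥ 16 → (21,23).
Selected 6 meetings.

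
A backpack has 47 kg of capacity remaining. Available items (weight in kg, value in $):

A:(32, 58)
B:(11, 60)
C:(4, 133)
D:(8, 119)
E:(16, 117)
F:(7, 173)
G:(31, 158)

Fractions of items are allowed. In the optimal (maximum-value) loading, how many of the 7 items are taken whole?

Sort by value per unit weight and fill in that order.
Ratios (sorted): C 33.25, F 24.71, D 14.88, E 7.31, B 5.45, G 5.10, A 1.81
take C (4 @ 133); take F (7 @ 173); take D (8 @ 119); take E (16 @ 117); take B (11 @ 60); take 1/31 of G → 5.10. Capacity used 47/47.
5 item(s) taken whole; one partial (take 1/31 of G).

5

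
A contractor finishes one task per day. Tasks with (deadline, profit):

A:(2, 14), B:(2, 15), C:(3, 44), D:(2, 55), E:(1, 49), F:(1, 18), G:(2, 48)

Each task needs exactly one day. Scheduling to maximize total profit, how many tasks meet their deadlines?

Sort by profit descending; place each in the latest free slot ≤ its deadline.
Profit order: D=55 E=49 G=48 C=44 F=18 B=15 A=14
Assign: D→slot 2, E→slot 1, G skipped, C→slot 3, F skipped, B skipped, A skipped.
Slots: [1:E] [2:D] [3:C]
3 of 7 scheduled.

3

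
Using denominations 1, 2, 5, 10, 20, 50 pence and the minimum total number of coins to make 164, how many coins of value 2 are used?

164 = 3×50 + 1×10 + 2×2
Count of 2: 2

2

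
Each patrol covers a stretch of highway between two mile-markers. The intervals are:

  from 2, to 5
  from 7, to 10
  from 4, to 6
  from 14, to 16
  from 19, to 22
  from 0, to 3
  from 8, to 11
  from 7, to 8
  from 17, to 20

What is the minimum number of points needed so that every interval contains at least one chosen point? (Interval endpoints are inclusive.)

5

By right end: [0,3]  [2,5]  [4,6]  [7,8]  [7,10]  [8,11]  [14,16]  [17,20]  [19,22]
[0,3] uncovered → point at 3; [4,6] uncovered → point at 6; [7,8] uncovered → point at 8; [14,16] uncovered → point at 16; [17,20] uncovered → point at 20.
Points: 3, 6, 8, 16, 20 (5 total).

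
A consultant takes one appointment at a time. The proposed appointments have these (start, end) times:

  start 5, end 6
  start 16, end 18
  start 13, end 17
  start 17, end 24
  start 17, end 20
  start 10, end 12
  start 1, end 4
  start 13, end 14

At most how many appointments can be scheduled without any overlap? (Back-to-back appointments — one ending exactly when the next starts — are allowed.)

By end time: (1,4), (5,6), (10,12), (13,14), (13,17), (16,18), (17,20), (17,24).
Pick (1,4); next start ≥ 4 → (5,6); next start ≥ 6 → (10,12); next start ≥ 12 → (13,14); next start ≥ 14 → (16,18).
Selected 5 appointments.

5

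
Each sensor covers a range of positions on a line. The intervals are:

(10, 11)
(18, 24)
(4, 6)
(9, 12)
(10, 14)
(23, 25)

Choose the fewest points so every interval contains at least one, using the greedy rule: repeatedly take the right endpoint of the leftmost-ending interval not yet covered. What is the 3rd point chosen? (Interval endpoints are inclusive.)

24

Sort by right endpoint; whenever an interval is uncovered, place a point at its right end.
Sorted: [4,6] [10,11] [9,12] [10,14] [18,24] [23,25]
{[4,6]} hit by 6; {[10,11],[9,12],[10,14]} hit by 11; {[18,24],[23,25]} hit by 24.
Points: 6, 11, 24 (3 total).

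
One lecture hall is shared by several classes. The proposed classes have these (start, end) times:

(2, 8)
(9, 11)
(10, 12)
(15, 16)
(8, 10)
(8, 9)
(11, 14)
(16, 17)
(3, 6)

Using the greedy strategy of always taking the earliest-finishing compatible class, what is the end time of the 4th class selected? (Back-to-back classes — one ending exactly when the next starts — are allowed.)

Greedy by earliest finish: after sorting by end time, pick each interval compatible with the last pick.
By end time: (3,6), (2,8), (8,9), (8,10), (9,11), (10,12), (11,14), (15,16), (16,17).
Pick (3,6); next start ≥ 6 → (8,9); next start ≥ 9 → (9,11); next start ≥ 11 → (11,14); next start ≥ 14 → (15,16); next start ≥ 16 → (16,17).
Selected: (3,6) (8,9) (9,11) (11,14) (15,16) (16,17)

14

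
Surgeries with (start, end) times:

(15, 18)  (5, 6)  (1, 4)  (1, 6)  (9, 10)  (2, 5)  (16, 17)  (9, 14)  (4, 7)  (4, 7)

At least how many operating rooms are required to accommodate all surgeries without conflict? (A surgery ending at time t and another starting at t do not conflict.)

4

The answer is the maximum number of intervals overlapping at any instant.
Events (time:±→running): 1:+→1 1:+→2 2:+→3 4:-→2 4:+→3 4:+→4 … peak 4.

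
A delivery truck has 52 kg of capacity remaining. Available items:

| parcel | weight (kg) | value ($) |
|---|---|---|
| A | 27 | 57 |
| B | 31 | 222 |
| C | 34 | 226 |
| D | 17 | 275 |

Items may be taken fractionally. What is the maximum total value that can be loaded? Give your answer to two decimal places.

523.59

Sort by value per unit weight and fill in that order.
Order: D (275/17=16.18) > B (222/31=7.16) > C (226/34=6.65) > A (57/27=2.11)
Fill: take D (17 @ 275) → take B (31 @ 222) → take 4/34 of C → 26.59; 52/52 used.
Total value = 523.59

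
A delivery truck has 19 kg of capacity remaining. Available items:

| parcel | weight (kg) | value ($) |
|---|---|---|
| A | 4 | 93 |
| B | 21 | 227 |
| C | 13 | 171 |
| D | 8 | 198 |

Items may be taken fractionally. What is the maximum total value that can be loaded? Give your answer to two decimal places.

383.08

Sort by value per unit weight and fill in that order.
Order: D (198/8=24.75) > A (93/4=23.25) > C (171/13=13.15) > B (227/21=10.81)
Fill: take D (8 @ 198) → take A (4 @ 93) → take 7/13 of C → 92.08; 19/19 used.
Total value = 383.08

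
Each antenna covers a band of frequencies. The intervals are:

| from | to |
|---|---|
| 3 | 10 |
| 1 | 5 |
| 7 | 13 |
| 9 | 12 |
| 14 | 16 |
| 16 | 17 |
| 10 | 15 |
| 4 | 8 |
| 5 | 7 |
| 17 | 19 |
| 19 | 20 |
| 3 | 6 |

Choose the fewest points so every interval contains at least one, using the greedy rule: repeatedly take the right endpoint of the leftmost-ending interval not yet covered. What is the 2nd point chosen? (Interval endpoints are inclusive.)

Sorted: [1,5] [3,6] [5,7] [4,8] [3,10] [9,12] [7,13] [10,15] [14,16] [16,17] [17,19] [19,20]
{[1,5],[3,6],[5,7],[4,8],[3,10]} hit by 5; {[9,12],[7,13],[10,15]} hit by 12; {[14,16],[16,17]} hit by 16; {[17,19],[19,20]} hit by 19.
Points: 5, 12, 16, 19 (4 total).

12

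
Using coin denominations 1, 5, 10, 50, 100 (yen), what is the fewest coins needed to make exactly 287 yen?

9

Greedy: take as many of the largest coin as possible, then repeat with the remainder.
287 = 2×100 + 1×50 + 3×10 + 1×5 + 2×1
Total coins = 2 + 1 + 3 + 1 + 2 = 9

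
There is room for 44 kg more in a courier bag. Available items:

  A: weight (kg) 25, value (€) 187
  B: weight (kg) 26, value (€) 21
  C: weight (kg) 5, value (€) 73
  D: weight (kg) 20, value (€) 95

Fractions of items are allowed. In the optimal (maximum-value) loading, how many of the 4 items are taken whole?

2

Greedy by value/weight ratio, highest first.
Ratios (sorted): C 14.60, A 7.48, D 4.75, B 0.81
take C (5 @ 73); take A (25 @ 187); take 14/20 of D → 66.50. Capacity used 44/44.
2 item(s) taken whole; one partial (take 14/20 of D).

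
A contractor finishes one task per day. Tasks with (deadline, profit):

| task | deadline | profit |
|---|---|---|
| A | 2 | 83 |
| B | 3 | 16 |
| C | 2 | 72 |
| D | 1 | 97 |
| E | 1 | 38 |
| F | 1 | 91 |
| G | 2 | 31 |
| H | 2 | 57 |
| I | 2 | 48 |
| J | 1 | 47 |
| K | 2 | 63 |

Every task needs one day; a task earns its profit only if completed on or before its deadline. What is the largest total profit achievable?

Sort by profit descending; place each in the latest free slot ≤ its deadline.
By profit: D(d1,97), F(d1,91), A(d2,83), C(d2,72), K(d2,63), H(d2,57), I(d2,48), J(d1,47), E(d1,38), G(d2,31), B(d3,16)
D→slot 1; F skipped; A→slot 2; C skipped; K skipped; H skipped; I skipped; J skipped; E skipped; G skipped; B→slot 3.
Profit = 97 + 83 + 16 = 196

196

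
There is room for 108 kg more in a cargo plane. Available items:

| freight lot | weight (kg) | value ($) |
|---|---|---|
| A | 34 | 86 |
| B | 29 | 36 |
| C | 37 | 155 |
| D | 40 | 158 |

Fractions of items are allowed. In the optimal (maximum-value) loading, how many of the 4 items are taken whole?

2

Sort by value per unit weight and fill in that order.
Order: C (155/37=4.19) > D (158/40=3.95) > A (86/34=2.53) > B (36/29=1.24)
Fill: take C (37 @ 155) → take D (40 @ 158) → take 31/34 of A → 78.41; 108/108 used.
2 item(s) taken whole; one partial (take 31/34 of A).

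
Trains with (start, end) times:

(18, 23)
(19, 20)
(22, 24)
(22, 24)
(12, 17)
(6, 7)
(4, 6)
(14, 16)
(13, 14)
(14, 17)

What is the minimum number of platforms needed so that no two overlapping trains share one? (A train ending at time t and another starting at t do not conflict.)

starts: [4, 6, 12, 13, 14, 14, 18, 19, 22, 22]
ends:   [6, 7, 14, 16, 17, 17, 20, 23, 24, 24]
s4→1 e6→0 s6→1 e7→0 s12→1 s13→2 e14→1 s14→2 s14→3  — peak 3.

3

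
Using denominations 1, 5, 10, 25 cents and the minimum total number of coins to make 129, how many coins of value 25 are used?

5

129 − 5×25→4 − 4×1→0
Count of 25: 5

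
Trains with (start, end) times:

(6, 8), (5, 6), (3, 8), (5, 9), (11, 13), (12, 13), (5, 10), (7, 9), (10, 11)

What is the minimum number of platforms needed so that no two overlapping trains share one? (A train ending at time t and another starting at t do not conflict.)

The answer is the maximum number of intervals overlapping at any instant.
starts: [3, 5, 5, 5, 6, 7, 10, 11, 12]
ends:   [6, 8, 8, 9, 9, 10, 11, 13, 13]
s3→1 s5→2 s5→3 s5→4 e6→3 s6→4 s7→5  — peak 5.

5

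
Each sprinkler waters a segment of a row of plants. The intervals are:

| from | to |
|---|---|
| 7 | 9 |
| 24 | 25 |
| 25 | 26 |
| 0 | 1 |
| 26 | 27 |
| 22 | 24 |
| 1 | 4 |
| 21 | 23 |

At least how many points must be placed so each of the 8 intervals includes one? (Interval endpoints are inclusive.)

By right end: [0,1]  [1,4]  [7,9]  [21,23]  [22,24]  [24,25]  [25,26]  [26,27]
[0,1] uncovered → point at 1; [7,9] uncovered → point at 9; [21,23] uncovered → point at 23; [24,25] uncovered → point at 25; [26,27] uncovered → point at 27.
Points: 1, 9, 23, 25, 27 (5 total).

5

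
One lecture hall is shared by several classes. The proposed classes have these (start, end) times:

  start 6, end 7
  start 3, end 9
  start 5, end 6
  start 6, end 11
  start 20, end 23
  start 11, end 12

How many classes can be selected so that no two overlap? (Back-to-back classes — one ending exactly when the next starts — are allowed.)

Sort by end time and greedily take each interval whose start is ≥ the last chosen end.
By end time: (5,6), (6,7), (3,9), (6,11), (11,12), (20,23).
Pick (5,6); next start ≥ 6 → (6,7); next start ≥ 7 → (11,12); next start ≥ 12 → (20,23).
Selected 4 classes.

4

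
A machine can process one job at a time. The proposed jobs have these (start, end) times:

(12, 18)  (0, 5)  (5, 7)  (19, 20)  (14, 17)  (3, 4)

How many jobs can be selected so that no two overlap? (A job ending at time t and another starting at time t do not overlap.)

Order by finish time; keep every interval that doesn't clash with the previous kept one.
By end time: (3,4), (0,5), (5,7), (14,17), (12,18), (19,20).
Pick (3,4); next start ≥ 4 → (5,7); next start ≥ 7 → (14,17); next start ≥ 17 → (19,20).
Selected 4 jobs.

4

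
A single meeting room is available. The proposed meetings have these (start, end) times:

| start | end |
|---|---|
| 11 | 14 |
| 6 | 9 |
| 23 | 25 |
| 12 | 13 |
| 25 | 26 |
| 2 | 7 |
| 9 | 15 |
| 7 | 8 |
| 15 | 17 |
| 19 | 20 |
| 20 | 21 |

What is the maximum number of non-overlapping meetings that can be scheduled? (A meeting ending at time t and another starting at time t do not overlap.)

By end time: (2,7), (7,8), (6,9), (12,13), (11,14), (9,15), (15,17), (19,20), (20,21), (23,25), (25,26).
Pick (2,7); next start ≥ 7 → (7,8); next start ≥ 8 → (12,13); next start ≥ 13 → (15,17); next start ≥ 17 → (19,20); next start ≥ 20 → (20,21); next start ≥ 21 → (23,25); next start ≥ 25 → (25,26).
Selected 8 meetings.

8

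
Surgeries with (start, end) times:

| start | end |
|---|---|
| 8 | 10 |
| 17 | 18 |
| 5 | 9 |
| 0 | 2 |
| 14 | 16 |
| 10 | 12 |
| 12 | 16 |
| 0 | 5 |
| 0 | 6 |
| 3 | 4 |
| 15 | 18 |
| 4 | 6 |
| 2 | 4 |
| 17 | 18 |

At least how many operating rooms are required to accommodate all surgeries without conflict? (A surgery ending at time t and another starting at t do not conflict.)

4

starts: [0, 0, 0, 2, 3, 4, 5, 8, 10, 12, 14, 15, 17, 17]
ends:   [2, 4, 4, 5, 6, 6, 9, 10, 12, 16, 16, 18, 18, 18]
s0→1 s0→2 s0→3 e2→2 s2→3 s3→4  — peak 4.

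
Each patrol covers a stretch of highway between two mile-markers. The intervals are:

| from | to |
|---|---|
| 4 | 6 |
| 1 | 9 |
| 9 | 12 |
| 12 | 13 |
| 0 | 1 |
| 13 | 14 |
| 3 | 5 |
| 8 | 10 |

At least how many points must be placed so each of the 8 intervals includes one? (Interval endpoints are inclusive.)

4

Sorted: [0,1] [3,5] [4,6] [1,9] [8,10] [9,12] [12,13] [13,14]
{[0,1]} hit by 1; {[3,5],[4,6],[1,9]} hit by 5; {[8,10],[9,12]} hit by 10; {[12,13],[13,14]} hit by 13.
Points: 1, 5, 10, 13 (4 total).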